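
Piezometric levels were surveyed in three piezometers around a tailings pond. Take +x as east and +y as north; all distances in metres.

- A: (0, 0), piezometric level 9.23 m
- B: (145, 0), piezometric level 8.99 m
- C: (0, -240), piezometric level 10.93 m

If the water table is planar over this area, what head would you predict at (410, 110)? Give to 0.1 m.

7.8 m

∂h/∂x = (8.99 − 9.23) / (145 − 0) = -0.001655
∂h/∂y = (10.93 − 9.23) / (-240 − 0) = -0.007083
h(410, 110) = 9.23 + (-0.001655)·(410) + (-0.007083)·(110) = 9.23 -0.679 -0.779 = 7.772 m.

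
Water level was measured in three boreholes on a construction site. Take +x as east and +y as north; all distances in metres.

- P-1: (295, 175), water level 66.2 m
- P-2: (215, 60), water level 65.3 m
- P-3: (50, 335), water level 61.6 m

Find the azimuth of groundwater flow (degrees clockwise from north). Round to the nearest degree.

Differences from P-1: to P-2 (Δx, Δy, Δh) = (-80, -115, -0.9); to P-3 = (-245, 160, -4.6).
Solve a·Δx + b·Δy = Δh: det = (-80)·160 − (-245)·(-115) = -40975.
∂h/∂x = [(-0.9)·160 − (-4.6)·(-115)] / -40975 = +0.01642
∂h/∂y = [(-80)·(-4.6) − (-245)·(-0.9)] / -40975 = -0.003600
Flow direction (−∇h) has components (-0.01642 E, +0.003600 N).
Azimuth = atan2(E, N) = atan2(-0.01642, +0.003600) = 282.4° ≈ 282°.

282°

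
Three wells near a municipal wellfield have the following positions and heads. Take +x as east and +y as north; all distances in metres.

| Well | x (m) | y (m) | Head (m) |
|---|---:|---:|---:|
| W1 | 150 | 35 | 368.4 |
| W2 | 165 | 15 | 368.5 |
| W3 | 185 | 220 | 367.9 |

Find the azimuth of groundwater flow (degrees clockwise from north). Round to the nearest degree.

322°

With h = a·x + b·y + c and W1 as origin, the differences give:
  15·a + (-20)·b = +0.1
  35·a + 185·b = -0.5
Eliminate b (×185 and ×(-20), subtract): 3475·a = 8.50 → a = ∂h/∂x = +0.002446
Back-substitute: b = ∂h/∂y = -0.003165.
Flow direction (−∇h) has components (-0.002446 E, +0.003165 N).
Azimuth = atan2(E, N) = atan2(-0.002446, +0.003165) = 322.3° ≈ 322°.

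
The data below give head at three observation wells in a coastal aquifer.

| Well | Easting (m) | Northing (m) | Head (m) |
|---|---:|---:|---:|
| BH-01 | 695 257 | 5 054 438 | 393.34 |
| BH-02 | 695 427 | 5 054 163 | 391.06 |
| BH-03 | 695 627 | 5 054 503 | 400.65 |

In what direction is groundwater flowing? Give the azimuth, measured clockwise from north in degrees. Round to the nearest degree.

With h = a·x + b·y + c and BH-01 as origin, the differences give:
  170·a + (-275)·b = -2.28
  370·a + 65·b = +7.31
Eliminate b (×65 and ×(-275), subtract): 112800·a = 1862.050 → a = ∂h/∂x = +0.01651
Back-substitute: b = ∂h/∂y = +0.01850.
Flow direction (−∇h) has components (-0.01651 E, -0.01850 N).
Azimuth = atan2(E, N) = atan2(-0.01651, -0.01850) = 221.7° ≈ 222°.

222°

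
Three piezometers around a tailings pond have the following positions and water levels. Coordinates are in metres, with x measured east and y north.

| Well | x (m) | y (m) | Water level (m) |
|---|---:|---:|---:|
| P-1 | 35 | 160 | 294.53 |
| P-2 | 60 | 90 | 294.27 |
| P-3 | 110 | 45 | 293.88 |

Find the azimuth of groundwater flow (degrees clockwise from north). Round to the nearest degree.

102°

Differences from P-1: to P-2 (Δx, Δy, Δh) = (25, -70, -0.26); to P-3 = (75, -115, -0.65).
Determinant of the coordinate differences = 25·(-115) − 75·(-70) = 2375.
∂h/∂x = [(-0.26)·(-115) − (-0.65)·(-70)] / 2375 = -0.006568
∂h/∂y = [25·(-0.65) − 75·(-0.26)] / 2375 = +0.001368
Flow direction (−∇h) has components (+0.006568 E, -0.001368 N).
Azimuth = atan2(E, N) = atan2(+0.006568, -0.001368) = 101.8° ≈ 102°.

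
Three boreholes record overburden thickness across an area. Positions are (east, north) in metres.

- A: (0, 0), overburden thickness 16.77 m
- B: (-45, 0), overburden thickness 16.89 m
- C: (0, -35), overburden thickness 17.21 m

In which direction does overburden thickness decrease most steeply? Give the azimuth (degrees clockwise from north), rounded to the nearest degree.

∂d/∂x = (16.89 − 16.77) / (-45 − 0) = -0.002667
∂d/∂y = (17.21 − 16.77) / (-35 − 0) = -0.01257
Steepest decrease is along −∇f: components (+0.002667 E, +0.01257 N).
Azimuth = atan2(+0.002667, +0.01257) = 12.0° ≈ 012°.

012°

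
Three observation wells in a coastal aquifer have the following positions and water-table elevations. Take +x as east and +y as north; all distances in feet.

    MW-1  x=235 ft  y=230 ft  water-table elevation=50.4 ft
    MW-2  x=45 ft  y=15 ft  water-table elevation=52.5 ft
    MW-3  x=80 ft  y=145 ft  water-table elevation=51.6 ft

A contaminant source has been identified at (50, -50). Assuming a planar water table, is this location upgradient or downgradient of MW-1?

upgradient

Taking MW-1 as reference: MW-2−MW-1 = (-190, -215, +2.1); MW-3−MW-1 = (-155, -85, +1.2).
Solve a·Δx + b·Δy = Δh: det = (-190)·(-85) − (-155)·(-215) = -17175.
∂h/∂x = [(+2.1)·(-85) − (+1.2)·(-215)] / -17175 = -0.004629
∂h/∂y = [(-190)·(+1.2) − (-155)·(+2.1)] / -17175 = -0.005677
Head at (50, -50) = 50.4 + (-0.004629)·(-185) + (-0.005677)·(-280) = 52.85 ft.
That is higher than the 50.4 ft at MW-1, so the point is upgradient.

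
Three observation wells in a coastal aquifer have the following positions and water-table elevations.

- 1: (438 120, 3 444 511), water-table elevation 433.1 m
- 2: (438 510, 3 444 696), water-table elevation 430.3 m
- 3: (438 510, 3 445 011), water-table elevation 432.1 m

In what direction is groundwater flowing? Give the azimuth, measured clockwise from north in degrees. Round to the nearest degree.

With h = a·x + b·y + c and 1 as origin, the differences give:
  390·a + 185·b = -2.8
  390·a + 500·b = -1.0
Eliminate b (×500 and ×185, subtract): 122850·a = -1215.00 → a = ∂h/∂x = -0.009890
Back-substitute: b = ∂h/∂y = +0.005714.
Flow direction (−∇h) has components (+0.009890 E, -0.005714 N).
Azimuth = atan2(E, N) = atan2(+0.009890, -0.005714) = 120.0° ≈ 120°.

120°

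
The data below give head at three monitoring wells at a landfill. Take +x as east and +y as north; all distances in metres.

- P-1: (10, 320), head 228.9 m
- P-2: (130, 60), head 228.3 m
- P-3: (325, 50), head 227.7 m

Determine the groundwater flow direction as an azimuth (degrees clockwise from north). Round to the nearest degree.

107°

Taking P-1 as reference: P-2−P-1 = (120, -260, -0.6); P-3−P-1 = (315, -270, -1.2).
Determinant of the coordinate differences = 120·(-270) − 315·(-260) = 49500.
∂h/∂x = [(-0.6)·(-270) − (-1.2)·(-260)] / 49500 = -0.003030
∂h/∂y = [120·(-1.2) − 315·(-0.6)] / 49500 = +0.0009091
Flow direction (−∇h) has components (+0.003030 E, -0.0009091 N).
Azimuth = atan2(E, N) = atan2(+0.003030, -0.0009091) = 106.7° ≈ 107°.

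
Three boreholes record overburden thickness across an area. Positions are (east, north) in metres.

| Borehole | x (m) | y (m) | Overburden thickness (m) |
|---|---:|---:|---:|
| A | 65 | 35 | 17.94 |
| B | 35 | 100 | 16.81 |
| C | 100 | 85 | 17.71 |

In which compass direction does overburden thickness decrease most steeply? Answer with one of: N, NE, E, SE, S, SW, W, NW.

NW

Three-point gradient (reference A): Δ to B = (-30, 65, -1.13), Δ to C = (35, 50, -0.23).
∂d/∂x = +0.01101, ∂d/∂y = -0.01230 (det = -3775).
Steepest decrease is along −∇f = (-0.01101 E, +0.01230 N) → northwest.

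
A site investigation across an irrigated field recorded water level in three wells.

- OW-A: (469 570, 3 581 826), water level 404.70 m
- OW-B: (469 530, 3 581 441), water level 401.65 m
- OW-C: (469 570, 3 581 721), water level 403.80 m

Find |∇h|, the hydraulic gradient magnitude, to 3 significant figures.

0.0106

Differences from OW-A: to OW-B (Δx, Δy, Δh) = (-40, -385, -3.05); to OW-C = (0, -105, -0.90).
Solve a·Δx + b·Δy = Δh: det = (-40)·(-105) − 0·(-385) = 4200.
∂h/∂x = [(-3.05)·(-105) − (-0.90)·(-385)] / 4200 = -0.006250
∂h/∂y = [(-40)·(-0.90) − 0·(-3.05)] / 4200 = +0.008571
|∇h| = √(-0.006250² + 0.008571²) = 0.01061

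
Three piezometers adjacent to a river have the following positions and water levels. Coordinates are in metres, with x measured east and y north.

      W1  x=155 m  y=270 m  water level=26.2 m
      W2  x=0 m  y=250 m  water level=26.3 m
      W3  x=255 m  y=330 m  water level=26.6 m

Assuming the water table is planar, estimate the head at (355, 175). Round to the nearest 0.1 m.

Three-point gradient (reference W1): Δ to W2 = (-155, -20, +0.1), Δ to W3 = (100, 60, +0.4).
∂h/∂x = -0.001918, ∂h/∂y = +0.009863 (det = -7300).
h(355, 175) = 26.2 + (-0.001918)·(200) + (+0.009863)·(-95) = 26.2 -0.384 -0.937 = 24.879 m.

24.9 m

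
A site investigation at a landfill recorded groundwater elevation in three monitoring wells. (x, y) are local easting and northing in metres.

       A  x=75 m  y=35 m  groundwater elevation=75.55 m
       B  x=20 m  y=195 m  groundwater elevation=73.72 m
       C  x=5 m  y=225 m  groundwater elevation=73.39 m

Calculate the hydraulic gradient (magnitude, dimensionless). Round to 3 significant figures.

With h = a·x + b·y + c and A as origin, the differences give:
  (-55)·a + 160·b = -1.83
  (-70)·a + 190·b = -2.16
Eliminate b (×190 and ×160, subtract): 750·a = -2.100 → a = ∂h/∂x = -0.002800
Back-substitute: b = ∂h/∂y = -0.01240.
|∇h| = √(-0.002800² + -0.01240²) = 0.01271

0.0127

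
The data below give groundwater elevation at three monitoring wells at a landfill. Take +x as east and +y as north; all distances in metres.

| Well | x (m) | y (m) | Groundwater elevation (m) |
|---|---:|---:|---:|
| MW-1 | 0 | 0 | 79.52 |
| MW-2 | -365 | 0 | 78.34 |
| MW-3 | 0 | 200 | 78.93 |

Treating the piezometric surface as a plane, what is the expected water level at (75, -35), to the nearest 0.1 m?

∂h/∂x = (78.34 − 79.52) / (-365 − 0) = +0.003233
∂h/∂y = (78.93 − 79.52) / (200 − 0) = -0.002950
h(75, -35) = 79.52 + (+0.003233)·(75) + (-0.002950)·(-35) = 79.52 +0.242 +0.103 = 79.866 m.

79.9 m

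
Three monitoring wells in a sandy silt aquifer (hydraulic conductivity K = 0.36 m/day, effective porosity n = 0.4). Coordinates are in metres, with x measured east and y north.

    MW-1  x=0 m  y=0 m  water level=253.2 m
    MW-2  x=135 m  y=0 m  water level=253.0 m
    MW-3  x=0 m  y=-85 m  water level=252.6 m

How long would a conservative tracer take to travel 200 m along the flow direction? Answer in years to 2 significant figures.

∂h/∂x = (253.0 − 253.2) / (135 − 0) = -0.001481
∂h/∂y = (252.6 − 253.2) / (-85 − 0) = +0.007059
|∇h| = √(-0.001481² + 0.007059²) = 0.007213
Seepage velocity v = K·i/n = 0.36 × 0.007213 / 0.4 = 0.006492 m/day.
t = 200 / 0.006492 = 3.081e+04 days = 84.4 years.

84 years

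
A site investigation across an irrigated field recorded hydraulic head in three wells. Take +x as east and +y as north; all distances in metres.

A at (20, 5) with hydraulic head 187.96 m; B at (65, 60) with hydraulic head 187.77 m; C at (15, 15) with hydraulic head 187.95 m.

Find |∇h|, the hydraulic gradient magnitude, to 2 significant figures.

0.0027

Three-point gradient (reference A): Δ to B = (45, 55, -0.19), Δ to C = (-5, 10, -0.01).
∂h/∂x = -0.001862, ∂h/∂y = -0.001931 (det = 725).
|∇h| = √(-0.001862² + -0.001931²) = 0.002682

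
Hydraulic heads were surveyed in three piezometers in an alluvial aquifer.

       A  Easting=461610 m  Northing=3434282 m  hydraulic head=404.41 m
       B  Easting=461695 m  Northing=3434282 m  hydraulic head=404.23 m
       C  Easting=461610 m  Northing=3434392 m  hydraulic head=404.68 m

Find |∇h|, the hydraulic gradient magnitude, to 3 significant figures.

0.00324

∂h/∂x = (404.23 − 404.41) / (461695 − 461610) = -0.002118
∂h/∂y = (404.68 − 404.41) / (3434392 − 3434282) = +0.002455
|∇h| = √(-0.002118² + 0.002455²) = 0.003242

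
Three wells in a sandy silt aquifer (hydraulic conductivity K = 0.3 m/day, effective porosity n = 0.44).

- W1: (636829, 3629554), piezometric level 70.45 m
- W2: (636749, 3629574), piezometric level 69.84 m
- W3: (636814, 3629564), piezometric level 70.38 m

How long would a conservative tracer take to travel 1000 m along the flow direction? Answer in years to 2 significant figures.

340 years

With h = a·x + b·y + c and W1 as origin, the differences give:
  (-80)·a + 20·b = -0.61
  (-15)·a + 10·b = -0.07
Eliminate b (×10 and ×20, subtract): -500·a = -4.700 → a = ∂h/∂x = +0.009400
Back-substitute: b = ∂h/∂y = +0.007100.
|∇h| = √(0.009400² + 0.007100²) = 0.01178
Seepage velocity v = K·i/n = 0.3 × 0.01178 / 0.44 = 0.008032 m/day.
t = 1000 / 0.008032 = 1.245e+05 days = 341 years.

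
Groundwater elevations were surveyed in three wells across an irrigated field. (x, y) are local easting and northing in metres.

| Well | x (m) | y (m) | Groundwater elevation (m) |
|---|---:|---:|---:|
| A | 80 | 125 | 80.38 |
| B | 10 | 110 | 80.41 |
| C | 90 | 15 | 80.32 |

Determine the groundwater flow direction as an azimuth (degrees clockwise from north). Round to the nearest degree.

Differences from A: to B (Δx, Δy, Δh) = (-70, -15, +0.03); to C = (10, -110, -0.06).
Solve a·Δx + b·Δy = Δh: det = (-70)·(-110) − 10·(-15) = 7850.
∂h/∂x = [(+0.03)·(-110) − (-0.06)·(-15)] / 7850 = -0.0005350
∂h/∂y = [(-70)·(-0.06) − 10·(+0.03)] / 7850 = +0.0004968
Flow direction (−∇h) has components (+0.0005350 E, -0.0004968 N).
Azimuth = atan2(E, N) = atan2(+0.0005350, -0.0004968) = 132.9° ≈ 133°.

133°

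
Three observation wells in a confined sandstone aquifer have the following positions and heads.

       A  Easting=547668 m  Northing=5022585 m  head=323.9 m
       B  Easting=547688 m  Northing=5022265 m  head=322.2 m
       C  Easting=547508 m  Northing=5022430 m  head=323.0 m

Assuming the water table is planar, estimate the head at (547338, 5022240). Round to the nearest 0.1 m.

Differences from A: to B (Δx, Δy, Δh) = (20, -320, -1.7); to C = (-160, -155, -0.9).
Determinant of the coordinate differences = 20·(-155) − (-160)·(-320) = -54300.
∂h/∂x = [(-1.7)·(-155) − (-0.9)·(-320)] / -54300 = +0.0004512
∂h/∂y = [20·(-0.9) − (-160)·(-1.7)] / -54300 = +0.005341
h(547338, 5022240) = 323.9 + (+0.0004512)·(-330) + (+0.005341)·(-345) = 323.9 -0.149 -1.843 = 321.909 m.

321.9 m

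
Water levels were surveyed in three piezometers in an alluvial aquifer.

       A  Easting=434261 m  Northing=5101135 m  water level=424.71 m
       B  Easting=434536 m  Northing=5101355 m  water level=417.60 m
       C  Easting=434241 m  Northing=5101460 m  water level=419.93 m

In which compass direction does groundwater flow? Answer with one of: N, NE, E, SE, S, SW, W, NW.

NE

With h = a·x + b·y + c and A as origin, the differences give:
  275·a + 220·b = -7.11
  (-20)·a + 325·b = -4.78
Eliminate b (×325 and ×220, subtract): 93775·a = -1259.150 → a = ∂h/∂x = -0.01343
Back-substitute: b = ∂h/∂y = -0.01553.
Flow = −∇h = (+0.01343 east, +0.01553 north), which points northeast.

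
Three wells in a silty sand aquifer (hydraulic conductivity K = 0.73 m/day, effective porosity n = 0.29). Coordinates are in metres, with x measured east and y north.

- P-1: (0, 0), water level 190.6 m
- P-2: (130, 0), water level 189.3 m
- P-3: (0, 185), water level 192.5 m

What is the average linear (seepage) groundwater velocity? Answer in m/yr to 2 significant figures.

13 m/yr

∂h/∂x = (189.3 − 190.6) / (130 − 0) = -0.010000
∂h/∂y = (192.5 − 190.6) / (185 − 0) = +0.01027
|∇h| = √(-0.010000² + 0.01027²) = 0.01433
Seepage velocity v = K·i/n = 0.73 × 0.01433 / 0.29 = 0.03607 m/day = 13.17 m/yr.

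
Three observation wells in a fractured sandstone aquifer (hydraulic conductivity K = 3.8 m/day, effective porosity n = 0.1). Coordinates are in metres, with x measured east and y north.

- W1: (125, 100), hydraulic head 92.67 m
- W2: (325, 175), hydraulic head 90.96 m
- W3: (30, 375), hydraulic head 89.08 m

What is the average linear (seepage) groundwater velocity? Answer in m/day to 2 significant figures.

0.55 m/day

Differences from W1: to W2 (Δx, Δy, Δh) = (200, 75, -1.71); to W3 = (-95, 275, -3.59).
Determinant of the coordinate differences = 200·275 − (-95)·75 = 62125.
∂h/∂x = [(-1.71)·275 − (-3.59)·75] / 62125 = -0.003235
∂h/∂y = [200·(-3.59) − (-95)·(-1.71)] / 62125 = -0.01417
|∇h| = √(-0.003235² + -0.01417²) = 0.01453
Seepage velocity v = K·i/n = 3.8 × 0.01453 / 0.1 = 0.5521 m/day.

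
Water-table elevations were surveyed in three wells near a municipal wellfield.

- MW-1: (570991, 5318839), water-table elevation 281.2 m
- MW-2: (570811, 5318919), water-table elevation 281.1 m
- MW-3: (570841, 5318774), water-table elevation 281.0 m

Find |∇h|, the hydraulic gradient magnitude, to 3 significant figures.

0.00130

Differences from MW-1: to MW-2 (Δx, Δy, Δh) = (-180, 80, -0.1); to MW-3 = (-150, -65, -0.2).
Determinant of the coordinate differences = (-180)·(-65) − (-150)·80 = 23700.
∂h/∂x = [(-0.1)·(-65) − (-0.2)·80] / 23700 = +0.0009494
∂h/∂y = [(-180)·(-0.2) − (-150)·(-0.1)] / 23700 = +0.0008861
|∇h| = √(0.0009494² + 0.0008861²) = 0.001299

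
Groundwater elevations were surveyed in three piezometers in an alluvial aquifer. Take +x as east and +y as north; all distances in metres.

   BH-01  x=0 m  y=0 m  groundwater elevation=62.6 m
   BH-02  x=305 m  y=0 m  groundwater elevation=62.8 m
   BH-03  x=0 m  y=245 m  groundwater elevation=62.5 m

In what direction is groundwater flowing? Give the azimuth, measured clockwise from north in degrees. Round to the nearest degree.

302°

∂h/∂x = (62.8 − 62.6) / (305 − 0) = +0.0006557
∂h/∂y = (62.5 − 62.6) / (245 − 0) = -0.0004082
Flow direction (−∇h) has components (-0.0006557 E, +0.0004082 N).
Azimuth = atan2(E, N) = atan2(-0.0006557, +0.0004082) = 301.9° ≈ 302°.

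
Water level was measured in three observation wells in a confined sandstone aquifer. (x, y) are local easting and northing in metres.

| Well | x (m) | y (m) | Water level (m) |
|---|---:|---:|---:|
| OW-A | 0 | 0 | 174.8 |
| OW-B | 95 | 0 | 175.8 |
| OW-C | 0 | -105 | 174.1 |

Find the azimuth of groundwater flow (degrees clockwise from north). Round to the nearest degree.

238°

∂h/∂x = (175.8 − 174.8) / (95 − 0) = +0.01053
∂h/∂y = (174.1 − 174.8) / (-105 − 0) = +0.006667
Flow direction (−∇h) has components (-0.01053 E, -0.006667 N).
Azimuth = atan2(E, N) = atan2(-0.01053, -0.006667) = 237.7° ≈ 238°.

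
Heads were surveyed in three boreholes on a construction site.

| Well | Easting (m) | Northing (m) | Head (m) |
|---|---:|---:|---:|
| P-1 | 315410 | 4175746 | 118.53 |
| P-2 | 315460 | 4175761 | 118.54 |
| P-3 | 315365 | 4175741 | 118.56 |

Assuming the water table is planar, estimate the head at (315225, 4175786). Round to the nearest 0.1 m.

Differences from P-1: to P-2 (Δx, Δy, Δh) = (50, 15, +0.01); to P-3 = (-45, -5, +0.03).
Solve a·Δx + b·Δy = Δh: det = 50·(-5) − (-45)·15 = 425.
∂h/∂x = [(+0.01)·(-5) − (+0.03)·15] / 425 = -0.001176
∂h/∂y = [50·(+0.03) − (-45)·(+0.01)] / 425 = +0.004588
h(315225, 4175786) = 118.53 + (-0.001176)·(-185) + (+0.004588)·(40) = 118.53 +0.218 +0.184 = 118.931 m.

118.9 m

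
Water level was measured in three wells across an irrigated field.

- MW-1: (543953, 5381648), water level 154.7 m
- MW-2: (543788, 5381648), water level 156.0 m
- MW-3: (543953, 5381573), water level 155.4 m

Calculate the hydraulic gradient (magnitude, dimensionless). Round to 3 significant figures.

0.0122

∂h/∂x = (156.0 − 154.7) / (543788 − 543953) = -0.007879
∂h/∂y = (155.4 − 154.7) / (5381573 − 5381648) = -0.009333
|∇h| = √(-0.007879² + -0.009333²) = 0.01221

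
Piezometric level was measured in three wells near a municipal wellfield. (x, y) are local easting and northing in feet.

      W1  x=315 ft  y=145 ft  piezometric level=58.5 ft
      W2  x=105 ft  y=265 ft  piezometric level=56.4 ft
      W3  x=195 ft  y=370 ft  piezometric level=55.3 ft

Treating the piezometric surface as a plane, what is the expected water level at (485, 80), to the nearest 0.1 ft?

Differences from W1: to W2 (Δx, Δy, Δh) = (-210, 120, -2.1); to W3 = (-120, 225, -3.2).
Determinant of the coordinate differences = (-210)·225 − (-120)·120 = -32850.
∂h/∂x = [(-2.1)·225 − (-3.2)·120] / -32850 = +0.002694
∂h/∂y = [(-210)·(-3.2) − (-120)·(-2.1)] / -32850 = -0.01279
h(485, 80) = 58.5 + (+0.002694)·(170) + (-0.01279)·(-65) = 58.5 +0.458 +0.831 = 59.789 ft.

59.8 ft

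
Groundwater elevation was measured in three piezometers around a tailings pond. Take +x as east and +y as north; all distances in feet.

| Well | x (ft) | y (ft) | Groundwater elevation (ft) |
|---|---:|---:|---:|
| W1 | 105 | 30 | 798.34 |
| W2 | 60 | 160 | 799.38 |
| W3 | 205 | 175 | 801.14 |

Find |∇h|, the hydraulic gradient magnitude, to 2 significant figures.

0.016

With h = a·x + b·y + c and W1 as origin, the differences give:
  (-45)·a + 130·b = +1.04
  100·a + 145·b = +2.80
Eliminate b (×145 and ×130, subtract): -19525·a = -213.200 → a = ∂h/∂x = +0.01092
Back-substitute: b = ∂h/∂y = +0.01178.
|∇h| = √(0.01092² + 0.01178²) = 0.01606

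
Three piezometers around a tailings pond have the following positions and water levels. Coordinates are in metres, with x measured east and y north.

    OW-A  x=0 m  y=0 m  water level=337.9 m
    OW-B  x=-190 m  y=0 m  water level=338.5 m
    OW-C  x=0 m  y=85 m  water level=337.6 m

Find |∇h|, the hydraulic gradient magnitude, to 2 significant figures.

∂h/∂x = (338.5 − 337.9) / (-190 − 0) = -0.003158
∂h/∂y = (337.6 − 337.9) / (85 − 0) = -0.003529
|∇h| = √(-0.003158² + -0.003529²) = 0.004736

0.0047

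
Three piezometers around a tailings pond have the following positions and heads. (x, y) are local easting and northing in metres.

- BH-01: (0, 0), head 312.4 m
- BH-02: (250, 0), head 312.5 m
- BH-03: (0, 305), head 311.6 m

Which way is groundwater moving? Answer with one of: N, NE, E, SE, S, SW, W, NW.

N

∂h/∂x = (312.5 − 312.4) / (250 − 0) = +0.0004000
∂h/∂y = (311.6 − 312.4) / (305 − 0) = -0.002623
Flow = −∇h = (-0.0004000 east, +0.002623 north), which points north.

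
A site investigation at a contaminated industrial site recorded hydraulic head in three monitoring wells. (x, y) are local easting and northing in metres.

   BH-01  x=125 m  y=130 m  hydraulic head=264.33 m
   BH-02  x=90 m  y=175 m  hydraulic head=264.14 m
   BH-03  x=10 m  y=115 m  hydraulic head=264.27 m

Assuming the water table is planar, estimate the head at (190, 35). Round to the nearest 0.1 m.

Taking BH-01 as reference: BH-02−BH-01 = (-35, 45, -0.19); BH-03−BH-01 = (-115, -15, -0.06).
Determinant of the coordinate differences = (-35)·(-15) − (-115)·45 = 5700.
∂h/∂x = [(-0.19)·(-15) − (-0.06)·45] / 5700 = +0.0009737
∂h/∂y = [(-35)·(-0.06) − (-115)·(-0.19)] / 5700 = -0.003465
h(190, 35) = 264.33 + (+0.0009737)·(65) + (-0.003465)·(-95) = 264.33 +0.063 +0.329 = 264.722 m.

264.7 m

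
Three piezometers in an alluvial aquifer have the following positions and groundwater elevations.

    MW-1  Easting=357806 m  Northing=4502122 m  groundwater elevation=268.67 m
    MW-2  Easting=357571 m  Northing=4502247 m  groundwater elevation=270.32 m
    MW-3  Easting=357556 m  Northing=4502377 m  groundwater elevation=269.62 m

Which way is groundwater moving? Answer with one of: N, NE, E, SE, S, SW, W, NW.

NE

With h = a·x + b·y + c and MW-1 as origin, the differences give:
  (-235)·a + 125·b = +1.65
  (-250)·a + 255·b = +0.95
Eliminate b (×255 and ×125, subtract): -28675·a = 302.000 → a = ∂h/∂x = -0.01053
Back-substitute: b = ∂h/∂y = -0.006600.
Flow = −∇h = (+0.01053 east, +0.006600 north), which points northeast.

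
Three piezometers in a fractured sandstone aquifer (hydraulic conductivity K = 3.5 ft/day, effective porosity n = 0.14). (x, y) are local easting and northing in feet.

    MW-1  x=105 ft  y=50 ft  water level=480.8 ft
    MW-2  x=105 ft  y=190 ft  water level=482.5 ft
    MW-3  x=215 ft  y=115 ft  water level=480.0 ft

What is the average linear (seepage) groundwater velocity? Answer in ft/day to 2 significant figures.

Differences from MW-1: to MW-2 (Δx, Δy, Δh) = (0, 140, +1.7); to MW-3 = (110, 65, -0.8).
Determinant of the coordinate differences = 0·65 − 110·140 = -15400.
∂h/∂x = [(+1.7)·65 − (-0.8)·140] / -15400 = -0.01445
∂h/∂y = [0·(-0.8) − 110·(+1.7)] / -15400 = +0.01214
|∇h| = √(-0.01445² + 0.01214²) = 0.01887
Seepage velocity v = K·i/n = 3.5 × 0.01887 / 0.14 = 0.4718 ft/day.

0.47 ft/day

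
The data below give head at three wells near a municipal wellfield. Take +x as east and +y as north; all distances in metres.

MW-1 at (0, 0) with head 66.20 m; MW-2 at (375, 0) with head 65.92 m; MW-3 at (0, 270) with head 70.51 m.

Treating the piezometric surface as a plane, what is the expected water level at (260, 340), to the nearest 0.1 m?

71.4 m

∂h/∂x = (65.92 − 66.20) / (375 − 0) = -0.0007467
∂h/∂y = (70.51 − 66.20) / (270 − 0) = +0.01596
h(260, 340) = 66.20 + (-0.0007467)·(260) + (+0.01596)·(340) = 66.20 -0.194 +5.427 = 71.433 m.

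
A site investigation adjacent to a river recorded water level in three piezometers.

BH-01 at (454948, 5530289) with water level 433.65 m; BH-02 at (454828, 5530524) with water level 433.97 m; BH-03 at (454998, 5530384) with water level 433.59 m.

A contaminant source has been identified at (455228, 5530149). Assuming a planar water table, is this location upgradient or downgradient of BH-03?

Taking BH-01 as reference: BH-02−BH-01 = (-120, 235, +0.32); BH-03−BH-01 = (50, 95, -0.06).
Determinant of the coordinate differences = (-120)·95 − 50·235 = -23150.
∂h/∂x = [(+0.32)·95 − (-0.06)·235] / -23150 = -0.001922
∂h/∂y = [(-120)·(-0.06) − 50·(+0.32)] / -23150 = +0.0003801
Head at (455228, 5530149) = 433.65 + (-0.001922)·(280) + (+0.0003801)·(-140) = 433.06 m.
That is lower than the 433.59 m at BH-03, so the point is downgradient.

downgradient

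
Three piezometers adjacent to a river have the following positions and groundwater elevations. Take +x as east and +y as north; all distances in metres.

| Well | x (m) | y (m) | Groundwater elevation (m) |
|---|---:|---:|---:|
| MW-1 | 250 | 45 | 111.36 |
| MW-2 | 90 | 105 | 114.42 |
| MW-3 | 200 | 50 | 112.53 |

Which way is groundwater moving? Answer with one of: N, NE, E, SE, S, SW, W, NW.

With h = a·x + b·y + c and MW-1 as origin, the differences give:
  (-160)·a + 60·b = +3.06
  (-50)·a + 5·b = +1.17
Eliminate b (×5 and ×60, subtract): 2200·a = -54.900 → a = ∂h/∂x = -0.02495
Back-substitute: b = ∂h/∂y = -0.01555.
Flow = −∇h = (+0.02495 east, +0.01555 north), which points northeast.

NE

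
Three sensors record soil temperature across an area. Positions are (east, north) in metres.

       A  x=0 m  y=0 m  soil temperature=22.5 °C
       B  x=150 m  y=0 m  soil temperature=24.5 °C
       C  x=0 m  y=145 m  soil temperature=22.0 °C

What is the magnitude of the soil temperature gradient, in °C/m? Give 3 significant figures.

0.0138 °C/m

∂T/∂x = (24.5 − 22.5) / (150 − 0) = +0.01333
∂T/∂y = (22.0 − 22.5) / (145 − 0) = -0.003448
|∇f| = √(0.01333² + -0.003448²) = 0.01377 °C/m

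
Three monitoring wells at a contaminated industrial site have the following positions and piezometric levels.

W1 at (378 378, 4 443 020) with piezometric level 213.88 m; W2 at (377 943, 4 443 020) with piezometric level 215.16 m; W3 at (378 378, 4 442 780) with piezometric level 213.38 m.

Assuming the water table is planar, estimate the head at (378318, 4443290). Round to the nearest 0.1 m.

∂h/∂x = (215.16 − 213.88) / (377943 − 378378) = -0.002943
∂h/∂y = (213.38 − 213.88) / (4442780 − 4443020) = +0.002083
h(378318, 4443290) = 213.88 + (-0.002943)·(-60) + (+0.002083)·(270) = 213.88 +0.177 +0.562 = 214.619 m.

214.6 m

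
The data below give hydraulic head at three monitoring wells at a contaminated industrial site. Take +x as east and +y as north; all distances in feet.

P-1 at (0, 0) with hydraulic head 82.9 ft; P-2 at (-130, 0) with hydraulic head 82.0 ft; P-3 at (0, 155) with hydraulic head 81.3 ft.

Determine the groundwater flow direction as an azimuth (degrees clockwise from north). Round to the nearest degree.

326°

∂h/∂x = (82.0 − 82.9) / (-130 − 0) = +0.006923
∂h/∂y = (81.3 − 82.9) / (155 − 0) = -0.01032
Flow direction (−∇h) has components (-0.006923 E, +0.01032 N).
Azimuth = atan2(E, N) = atan2(-0.006923, +0.01032) = 326.2° ≈ 326°.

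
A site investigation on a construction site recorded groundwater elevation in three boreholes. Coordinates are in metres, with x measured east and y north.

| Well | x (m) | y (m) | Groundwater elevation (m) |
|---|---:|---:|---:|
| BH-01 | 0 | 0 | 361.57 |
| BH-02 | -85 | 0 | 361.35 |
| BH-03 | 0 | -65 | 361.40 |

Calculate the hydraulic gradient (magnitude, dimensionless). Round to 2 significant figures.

0.0037

∂h/∂x = (361.35 − 361.57) / (-85 − 0) = +0.002588
∂h/∂y = (361.40 − 361.57) / (-65 − 0) = +0.002615
|∇h| = √(0.002588² + 0.002615²) = 0.003679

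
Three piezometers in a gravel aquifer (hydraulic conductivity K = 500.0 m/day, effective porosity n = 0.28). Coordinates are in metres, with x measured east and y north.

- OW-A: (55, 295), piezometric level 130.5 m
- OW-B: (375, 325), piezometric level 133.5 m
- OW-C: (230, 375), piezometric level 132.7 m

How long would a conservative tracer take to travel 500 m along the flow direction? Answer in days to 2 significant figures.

With h = a·x + b·y + c and OW-A as origin, the differences give:
  320·a + 30·b = +3.0
  175·a + 80·b = +2.2
Eliminate b (×80 and ×30, subtract): 20350·a = 174.00 → a = ∂h/∂x = +0.008550
Back-substitute: b = ∂h/∂y = +0.008796.
|∇h| = √(0.008550² + 0.008796²) = 0.01227
Seepage velocity v = K·i/n = 500.0 × 0.01227 / 0.28 = 21.91 m/day.
t = 500 / 21.91 = 22.82 days.

23 days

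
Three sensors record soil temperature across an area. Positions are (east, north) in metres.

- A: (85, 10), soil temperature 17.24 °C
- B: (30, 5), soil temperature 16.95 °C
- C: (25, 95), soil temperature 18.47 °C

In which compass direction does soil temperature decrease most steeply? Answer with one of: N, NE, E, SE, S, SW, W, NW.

S

Taking A as reference: B−A = (-55, -5, -0.29); C−A = (-60, 85, +1.23).
Determinant of the coordinate differences = (-55)·85 − (-60)·(-5) = -4975.
∂T/∂x = [(-0.29)·85 − (+1.23)·(-5)] / -4975 = +0.003719
∂T/∂y = [(-55)·(+1.23) − (-60)·(-0.29)] / -4975 = +0.01710
Steepest decrease is along −∇f = (-0.003719 E, -0.01710 N) → south.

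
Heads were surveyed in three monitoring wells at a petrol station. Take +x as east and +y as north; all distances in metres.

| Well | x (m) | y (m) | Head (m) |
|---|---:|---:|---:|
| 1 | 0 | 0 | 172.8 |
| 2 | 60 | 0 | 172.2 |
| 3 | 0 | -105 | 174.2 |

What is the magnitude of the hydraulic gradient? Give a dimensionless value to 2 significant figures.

0.017

∂h/∂x = (172.2 − 172.8) / (60 − 0) = -0.01000
∂h/∂y = (174.2 − 172.8) / (-105 − 0) = -0.01333
|∇h| = √(-0.01000² + -0.01333²) = 0.01666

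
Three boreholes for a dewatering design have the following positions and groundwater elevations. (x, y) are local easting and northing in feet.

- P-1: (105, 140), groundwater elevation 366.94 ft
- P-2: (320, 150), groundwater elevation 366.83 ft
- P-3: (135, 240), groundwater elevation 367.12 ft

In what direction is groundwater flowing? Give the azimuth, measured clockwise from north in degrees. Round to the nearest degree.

163°

Three-point gradient (reference P-1): Δ to P-2 = (215, 10, -0.11), Δ to P-3 = (30, 100, +0.18).
∂h/∂x = -0.0006038, ∂h/∂y = +0.001981 (det = 21200).
Flow direction (−∇h) has components (+0.0006038 E, -0.001981 N).
Azimuth = atan2(E, N) = atan2(+0.0006038, -0.001981) = 163.1° ≈ 163°.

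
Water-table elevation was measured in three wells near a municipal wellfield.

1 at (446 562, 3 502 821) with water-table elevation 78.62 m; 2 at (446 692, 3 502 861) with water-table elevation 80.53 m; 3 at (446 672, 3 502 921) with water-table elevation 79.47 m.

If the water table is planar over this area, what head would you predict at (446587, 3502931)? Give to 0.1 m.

Differences from 1: to 2 (Δx, Δy, Δh) = (130, 40, +1.91); to 3 = (110, 100, +0.85).
Determinant of the coordinate differences = 130·100 − 110·40 = 8600.
∂h/∂x = [(+1.91)·100 − (+0.85)·40] / 8600 = +0.01826
∂h/∂y = [130·(+0.85) − 110·(+1.91)] / 8600 = -0.01158
h(446587, 3502931) = 78.62 + (+0.01826)·(25) + (-0.01158)·(110) = 78.62 +0.456 -1.274 = 77.802 m.

77.8 m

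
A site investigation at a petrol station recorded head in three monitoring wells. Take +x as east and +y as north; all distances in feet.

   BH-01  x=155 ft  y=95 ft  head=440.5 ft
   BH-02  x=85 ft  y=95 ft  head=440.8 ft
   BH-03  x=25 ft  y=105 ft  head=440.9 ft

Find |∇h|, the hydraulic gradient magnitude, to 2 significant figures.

0.016

Taking BH-01 as reference: BH-02−BH-01 = (-70, 0, +0.3); BH-03−BH-01 = (-130, 10, +0.4).
Solve a·Δx + b·Δy = Δh: det = (-70)·10 − (-130)·0 = -700.
∂h/∂x = [(+0.3)·10 − (+0.4)·0] / -700 = -0.004286
∂h/∂y = [(-70)·(+0.4) − (-130)·(+0.3)] / -700 = -0.01571
|∇h| = √(-0.004286² + -0.01571²) = 0.01628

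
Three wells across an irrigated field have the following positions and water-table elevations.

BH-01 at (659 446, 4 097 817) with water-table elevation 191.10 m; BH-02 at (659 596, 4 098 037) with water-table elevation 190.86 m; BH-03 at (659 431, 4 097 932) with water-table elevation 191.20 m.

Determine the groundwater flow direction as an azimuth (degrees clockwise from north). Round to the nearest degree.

103°

Three-point gradient (reference BH-01): Δ to BH-02 = (150, 220, -0.24), Δ to BH-03 = (-15, 115, +0.10).
∂h/∂x = -0.002414, ∂h/∂y = +0.0005547 (det = 20550).
Flow direction (−∇h) has components (+0.002414 E, -0.0005547 N).
Azimuth = atan2(E, N) = atan2(+0.002414, -0.0005547) = 102.9° ≈ 103°.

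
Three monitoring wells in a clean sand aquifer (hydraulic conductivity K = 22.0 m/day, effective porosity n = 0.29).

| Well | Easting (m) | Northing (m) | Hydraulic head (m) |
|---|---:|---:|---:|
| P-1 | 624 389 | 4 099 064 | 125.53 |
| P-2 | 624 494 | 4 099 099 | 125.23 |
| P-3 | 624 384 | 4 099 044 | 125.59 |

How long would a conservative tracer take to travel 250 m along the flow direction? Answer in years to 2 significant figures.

2.8 years

Differences from P-1: to P-2 (Δx, Δy, Δh) = (105, 35, -0.30); to P-3 = (-5, -20, +0.06).
Solve a·Δx + b·Δy = Δh: det = 105·(-20) − (-5)·35 = -1925.
∂h/∂x = [(-0.30)·(-20) − (+0.06)·35] / -1925 = -0.002026
∂h/∂y = [105·(+0.06) − (-5)·(-0.30)] / -1925 = -0.002494
|∇h| = √(-0.002026² + -0.002494²) = 0.003213
Seepage velocity v = K·i/n = 22.0 × 0.003213 / 0.29 = 0.2437 m/day.
t = 250 / 0.2437 = 1026 days = 2.81 years.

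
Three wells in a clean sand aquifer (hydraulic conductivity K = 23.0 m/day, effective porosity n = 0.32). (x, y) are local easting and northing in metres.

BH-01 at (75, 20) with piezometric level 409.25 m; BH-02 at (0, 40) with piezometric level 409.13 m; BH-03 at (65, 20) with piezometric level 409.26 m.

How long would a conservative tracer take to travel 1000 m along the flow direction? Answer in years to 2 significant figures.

3.9 years

With h = a·x + b·y + c and BH-01 as origin, the differences give:
  (-75)·a + 20·b = -0.12
  (-10)·a + 0·b = +0.01
Eliminate b (×0 and ×20, subtract): 200·a = -0.200 → a = ∂h/∂x = -0.0010000
Back-substitute: b = ∂h/∂y = -0.009750.
|∇h| = √(-0.0010000² + -0.009750²) = 0.009801
Seepage velocity v = K·i/n = 23.0 × 0.009801 / 0.32 = 0.7044 m/day.
t = 1000 / 0.7044 = 1420 days = 3.89 years.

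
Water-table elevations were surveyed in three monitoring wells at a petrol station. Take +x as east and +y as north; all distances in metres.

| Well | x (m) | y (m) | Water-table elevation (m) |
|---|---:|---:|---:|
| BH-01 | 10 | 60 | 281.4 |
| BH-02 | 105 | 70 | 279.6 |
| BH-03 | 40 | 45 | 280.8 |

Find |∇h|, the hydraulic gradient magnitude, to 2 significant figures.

With h = a·x + b·y + c and BH-01 as origin, the differences give:
  95·a + 10·b = -1.8
  30·a + (-15)·b = -0.6
Eliminate b (×(-15) and ×10, subtract): -1725·a = 33.00 → a = ∂h/∂x = -0.01913
Back-substitute: b = ∂h/∂y = +0.001739.
|∇h| = √(-0.01913² + 0.001739²) = 0.01921

0.019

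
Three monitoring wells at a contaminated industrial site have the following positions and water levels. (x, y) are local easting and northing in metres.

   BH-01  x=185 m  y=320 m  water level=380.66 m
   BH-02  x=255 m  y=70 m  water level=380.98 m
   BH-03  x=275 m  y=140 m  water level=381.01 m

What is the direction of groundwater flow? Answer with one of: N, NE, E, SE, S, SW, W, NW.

W

With h = a·x + b·y + c and BH-01 as origin, the differences give:
  70·a + (-250)·b = +0.32
  90·a + (-180)·b = +0.35
Eliminate b (×(-180) and ×(-250), subtract): 9900·a = 29.900 → a = ∂h/∂x = +0.003020
Back-substitute: b = ∂h/∂y = -0.0004343.
Flow = −∇h = (-0.003020 east, +0.0004343 north), which points west.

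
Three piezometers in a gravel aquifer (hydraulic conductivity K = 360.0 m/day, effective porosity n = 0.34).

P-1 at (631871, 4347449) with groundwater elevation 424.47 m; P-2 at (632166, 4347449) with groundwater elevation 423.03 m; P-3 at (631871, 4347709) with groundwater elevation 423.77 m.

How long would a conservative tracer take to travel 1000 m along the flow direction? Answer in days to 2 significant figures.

∂h/∂x = (423.03 − 424.47) / (632166 − 631871) = -0.004881
∂h/∂y = (423.77 − 424.47) / (4347709 − 4347449) = -0.002692
|∇h| = √(-0.004881² + -0.002692²) = 0.005574
Seepage velocity v = K·i/n = 360.0 × 0.005574 / 0.34 = 5.902 m/day.
t = 1000 / 5.902 = 169.4 days.

170 days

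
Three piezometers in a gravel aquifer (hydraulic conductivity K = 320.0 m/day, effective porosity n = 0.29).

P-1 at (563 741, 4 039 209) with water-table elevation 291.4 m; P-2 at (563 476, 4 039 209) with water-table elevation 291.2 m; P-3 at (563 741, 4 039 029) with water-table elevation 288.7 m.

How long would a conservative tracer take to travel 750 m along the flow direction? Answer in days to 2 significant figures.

45 days

∂h/∂x = (291.2 − 291.4) / (563476 − 563741) = +0.0007547
∂h/∂y = (288.7 − 291.4) / (4039029 − 4039209) = +0.01500
|∇h| = √(0.0007547² + 0.01500²) = 0.01502
Seepage velocity v = K·i/n = 320.0 × 0.01502 / 0.29 = 16.57 m/day.
t = 750 / 16.57 = 45.26 days.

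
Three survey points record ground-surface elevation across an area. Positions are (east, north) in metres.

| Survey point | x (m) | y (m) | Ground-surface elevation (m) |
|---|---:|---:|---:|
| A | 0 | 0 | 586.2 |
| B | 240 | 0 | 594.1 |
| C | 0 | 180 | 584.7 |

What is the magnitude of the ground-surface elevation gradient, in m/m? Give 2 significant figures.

∂z/∂x = (594.1 − 586.2) / (240 − 0) = +0.03292
∂z/∂y = (584.7 − 586.2) / (180 − 0) = -0.008333
|∇f| = √(0.03292² + -0.008333²) = 0.03396 m/m

0.034 m/m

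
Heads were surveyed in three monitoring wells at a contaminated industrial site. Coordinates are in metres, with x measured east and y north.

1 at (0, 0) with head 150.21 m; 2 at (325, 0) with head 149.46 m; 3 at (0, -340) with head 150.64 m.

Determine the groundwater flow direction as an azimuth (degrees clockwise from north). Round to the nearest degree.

061°

∂h/∂x = (149.46 − 150.21) / (325 − 0) = -0.002308
∂h/∂y = (150.64 − 150.21) / (-340 − 0) = -0.001265
Flow direction (−∇h) has components (+0.002308 E, +0.001265 N).
Azimuth = atan2(E, N) = atan2(+0.002308, +0.001265) = 61.3° ≈ 061°.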